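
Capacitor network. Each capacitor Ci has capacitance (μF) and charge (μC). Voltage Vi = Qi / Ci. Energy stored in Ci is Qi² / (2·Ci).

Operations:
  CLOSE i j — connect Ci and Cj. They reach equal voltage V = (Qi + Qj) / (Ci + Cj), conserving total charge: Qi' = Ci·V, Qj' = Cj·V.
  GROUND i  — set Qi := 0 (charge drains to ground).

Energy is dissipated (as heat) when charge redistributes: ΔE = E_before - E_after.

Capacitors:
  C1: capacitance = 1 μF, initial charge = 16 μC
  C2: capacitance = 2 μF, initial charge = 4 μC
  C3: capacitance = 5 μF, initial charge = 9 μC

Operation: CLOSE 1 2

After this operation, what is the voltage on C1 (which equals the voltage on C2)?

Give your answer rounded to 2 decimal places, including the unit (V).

Initial: C1(1μF, Q=16μC, V=16.00V), C2(2μF, Q=4μC, V=2.00V), C3(5μF, Q=9μC, V=1.80V)
Op 1: CLOSE 1-2: Q_total=20.00, C_total=3.00, V=6.67; Q1=6.67, Q2=13.33; dissipated=65.333

Answer: 6.67 V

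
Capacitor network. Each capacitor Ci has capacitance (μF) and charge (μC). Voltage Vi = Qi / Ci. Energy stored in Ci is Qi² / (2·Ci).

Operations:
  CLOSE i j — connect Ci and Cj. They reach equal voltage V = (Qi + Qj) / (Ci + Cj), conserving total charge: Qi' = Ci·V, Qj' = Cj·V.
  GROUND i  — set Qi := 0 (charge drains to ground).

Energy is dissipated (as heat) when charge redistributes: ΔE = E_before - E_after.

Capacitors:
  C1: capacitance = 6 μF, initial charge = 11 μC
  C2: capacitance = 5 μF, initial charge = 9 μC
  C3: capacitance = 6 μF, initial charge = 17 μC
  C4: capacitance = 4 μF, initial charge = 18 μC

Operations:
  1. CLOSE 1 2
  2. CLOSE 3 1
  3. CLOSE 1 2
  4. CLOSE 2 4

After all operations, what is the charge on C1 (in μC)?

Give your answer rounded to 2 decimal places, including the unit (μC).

Initial: C1(6μF, Q=11μC, V=1.83V), C2(5μF, Q=9μC, V=1.80V), C3(6μF, Q=17μC, V=2.83V), C4(4μF, Q=18μC, V=4.50V)
Op 1: CLOSE 1-2: Q_total=20.00, C_total=11.00, V=1.82; Q1=10.91, Q2=9.09; dissipated=0.002
Op 2: CLOSE 3-1: Q_total=27.91, C_total=12.00, V=2.33; Q3=13.95, Q1=13.95; dissipated=1.546
Op 3: CLOSE 1-2: Q_total=23.05, C_total=11.00, V=2.10; Q1=12.57, Q2=10.48; dissipated=0.351
Op 4: CLOSE 2-4: Q_total=28.48, C_total=9.00, V=3.16; Q2=15.82, Q4=12.66; dissipated=6.426
Final charges: Q1=12.57, Q2=15.82, Q3=13.95, Q4=12.66

Answer: 12.57 μC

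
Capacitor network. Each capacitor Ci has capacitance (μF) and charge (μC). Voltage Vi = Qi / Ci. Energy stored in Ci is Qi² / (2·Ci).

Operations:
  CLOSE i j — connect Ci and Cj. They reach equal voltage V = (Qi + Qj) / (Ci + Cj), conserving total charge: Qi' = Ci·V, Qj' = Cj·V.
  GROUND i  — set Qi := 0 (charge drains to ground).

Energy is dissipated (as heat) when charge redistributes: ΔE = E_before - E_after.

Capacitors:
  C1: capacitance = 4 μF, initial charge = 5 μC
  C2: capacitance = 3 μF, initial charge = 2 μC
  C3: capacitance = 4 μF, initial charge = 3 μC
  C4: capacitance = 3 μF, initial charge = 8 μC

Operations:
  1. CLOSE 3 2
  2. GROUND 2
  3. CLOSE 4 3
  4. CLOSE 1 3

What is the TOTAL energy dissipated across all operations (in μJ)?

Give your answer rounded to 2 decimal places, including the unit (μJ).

Answer: 4.13 μJ

Derivation:
Initial: C1(4μF, Q=5μC, V=1.25V), C2(3μF, Q=2μC, V=0.67V), C3(4μF, Q=3μC, V=0.75V), C4(3μF, Q=8μC, V=2.67V)
Op 1: CLOSE 3-2: Q_total=5.00, C_total=7.00, V=0.71; Q3=2.86, Q2=2.14; dissipated=0.006
Op 2: GROUND 2: Q2=0; energy lost=0.765
Op 3: CLOSE 4-3: Q_total=10.86, C_total=7.00, V=1.55; Q4=4.65, Q3=6.20; dissipated=3.267
Op 4: CLOSE 1-3: Q_total=11.20, C_total=8.00, V=1.40; Q1=5.60, Q3=5.60; dissipated=0.091
Total dissipated: 4.129 μJ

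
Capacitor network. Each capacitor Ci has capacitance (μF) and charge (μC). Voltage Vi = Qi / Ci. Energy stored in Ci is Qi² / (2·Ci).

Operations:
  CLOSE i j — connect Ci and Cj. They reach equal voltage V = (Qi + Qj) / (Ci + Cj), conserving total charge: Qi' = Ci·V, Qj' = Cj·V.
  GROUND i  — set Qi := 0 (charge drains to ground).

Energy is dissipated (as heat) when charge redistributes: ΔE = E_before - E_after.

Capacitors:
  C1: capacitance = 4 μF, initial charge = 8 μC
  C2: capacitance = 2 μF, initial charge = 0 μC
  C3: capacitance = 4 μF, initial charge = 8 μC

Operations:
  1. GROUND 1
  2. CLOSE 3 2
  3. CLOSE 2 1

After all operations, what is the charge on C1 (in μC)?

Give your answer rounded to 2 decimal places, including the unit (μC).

Initial: C1(4μF, Q=8μC, V=2.00V), C2(2μF, Q=0μC, V=0.00V), C3(4μF, Q=8μC, V=2.00V)
Op 1: GROUND 1: Q1=0; energy lost=8.000
Op 2: CLOSE 3-2: Q_total=8.00, C_total=6.00, V=1.33; Q3=5.33, Q2=2.67; dissipated=2.667
Op 3: CLOSE 2-1: Q_total=2.67, C_total=6.00, V=0.44; Q2=0.89, Q1=1.78; dissipated=1.185
Final charges: Q1=1.78, Q2=0.89, Q3=5.33

Answer: 1.78 μC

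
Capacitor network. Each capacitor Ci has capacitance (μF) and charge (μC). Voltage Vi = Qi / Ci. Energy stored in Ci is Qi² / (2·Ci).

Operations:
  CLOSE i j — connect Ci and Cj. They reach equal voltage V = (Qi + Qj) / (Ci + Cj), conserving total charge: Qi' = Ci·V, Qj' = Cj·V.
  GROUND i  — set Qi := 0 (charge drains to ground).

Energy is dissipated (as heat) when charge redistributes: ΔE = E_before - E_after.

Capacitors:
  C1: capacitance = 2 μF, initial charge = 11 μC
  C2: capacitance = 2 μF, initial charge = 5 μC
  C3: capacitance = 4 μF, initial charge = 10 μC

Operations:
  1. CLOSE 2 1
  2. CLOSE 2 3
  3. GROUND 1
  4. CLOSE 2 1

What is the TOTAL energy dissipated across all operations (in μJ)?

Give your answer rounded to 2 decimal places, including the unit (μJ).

Answer: 26.50 μJ

Derivation:
Initial: C1(2μF, Q=11μC, V=5.50V), C2(2μF, Q=5μC, V=2.50V), C3(4μF, Q=10μC, V=2.50V)
Op 1: CLOSE 2-1: Q_total=16.00, C_total=4.00, V=4.00; Q2=8.00, Q1=8.00; dissipated=4.500
Op 2: CLOSE 2-3: Q_total=18.00, C_total=6.00, V=3.00; Q2=6.00, Q3=12.00; dissipated=1.500
Op 3: GROUND 1: Q1=0; energy lost=16.000
Op 4: CLOSE 2-1: Q_total=6.00, C_total=4.00, V=1.50; Q2=3.00, Q1=3.00; dissipated=4.500
Total dissipated: 26.500 μJ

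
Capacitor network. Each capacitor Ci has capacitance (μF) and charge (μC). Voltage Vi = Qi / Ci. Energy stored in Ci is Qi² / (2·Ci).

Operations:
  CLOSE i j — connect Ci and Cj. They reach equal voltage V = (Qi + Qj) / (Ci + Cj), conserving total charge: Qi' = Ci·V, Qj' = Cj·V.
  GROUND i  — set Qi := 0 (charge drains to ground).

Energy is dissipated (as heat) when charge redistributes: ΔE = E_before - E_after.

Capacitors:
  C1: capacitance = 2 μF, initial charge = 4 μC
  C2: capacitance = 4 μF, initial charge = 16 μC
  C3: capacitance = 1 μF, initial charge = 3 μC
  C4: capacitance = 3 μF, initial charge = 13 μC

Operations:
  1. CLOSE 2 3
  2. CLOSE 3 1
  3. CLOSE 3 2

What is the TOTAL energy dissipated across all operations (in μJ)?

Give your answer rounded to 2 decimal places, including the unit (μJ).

Initial: C1(2μF, Q=4μC, V=2.00V), C2(4μF, Q=16μC, V=4.00V), C3(1μF, Q=3μC, V=3.00V), C4(3μF, Q=13μC, V=4.33V)
Op 1: CLOSE 2-3: Q_total=19.00, C_total=5.00, V=3.80; Q2=15.20, Q3=3.80; dissipated=0.400
Op 2: CLOSE 3-1: Q_total=7.80, C_total=3.00, V=2.60; Q3=2.60, Q1=5.20; dissipated=1.080
Op 3: CLOSE 3-2: Q_total=17.80, C_total=5.00, V=3.56; Q3=3.56, Q2=14.24; dissipated=0.576
Total dissipated: 2.056 μJ

Answer: 2.06 μJ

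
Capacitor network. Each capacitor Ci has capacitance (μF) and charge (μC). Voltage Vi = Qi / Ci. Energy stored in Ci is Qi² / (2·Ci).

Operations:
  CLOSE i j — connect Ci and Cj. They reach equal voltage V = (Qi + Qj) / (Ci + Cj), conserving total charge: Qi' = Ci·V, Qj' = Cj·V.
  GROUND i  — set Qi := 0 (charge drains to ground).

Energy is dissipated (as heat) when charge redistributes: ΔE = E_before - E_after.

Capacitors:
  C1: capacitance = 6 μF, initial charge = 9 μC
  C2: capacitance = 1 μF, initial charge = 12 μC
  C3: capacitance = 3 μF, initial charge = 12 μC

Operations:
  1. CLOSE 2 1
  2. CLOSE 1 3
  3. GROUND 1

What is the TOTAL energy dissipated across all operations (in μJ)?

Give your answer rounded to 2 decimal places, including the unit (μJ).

Answer: 81.58 μJ

Derivation:
Initial: C1(6μF, Q=9μC, V=1.50V), C2(1μF, Q=12μC, V=12.00V), C3(3μF, Q=12μC, V=4.00V)
Op 1: CLOSE 2-1: Q_total=21.00, C_total=7.00, V=3.00; Q2=3.00, Q1=18.00; dissipated=47.250
Op 2: CLOSE 1-3: Q_total=30.00, C_total=9.00, V=3.33; Q1=20.00, Q3=10.00; dissipated=1.000
Op 3: GROUND 1: Q1=0; energy lost=33.333
Total dissipated: 81.583 μJ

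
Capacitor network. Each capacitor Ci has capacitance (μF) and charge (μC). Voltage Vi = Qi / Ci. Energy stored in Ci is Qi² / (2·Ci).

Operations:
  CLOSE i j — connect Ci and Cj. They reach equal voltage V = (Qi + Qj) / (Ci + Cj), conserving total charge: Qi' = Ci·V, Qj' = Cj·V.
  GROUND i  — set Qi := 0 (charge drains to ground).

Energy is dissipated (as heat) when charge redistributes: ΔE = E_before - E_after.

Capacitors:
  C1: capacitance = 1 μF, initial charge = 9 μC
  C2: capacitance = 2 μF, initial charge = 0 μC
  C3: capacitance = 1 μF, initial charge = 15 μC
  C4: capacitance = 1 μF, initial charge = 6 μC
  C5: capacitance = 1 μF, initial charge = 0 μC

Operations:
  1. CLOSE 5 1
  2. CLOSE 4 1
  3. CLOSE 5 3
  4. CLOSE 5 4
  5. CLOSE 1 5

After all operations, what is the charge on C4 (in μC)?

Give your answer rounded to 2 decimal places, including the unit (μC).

Initial: C1(1μF, Q=9μC, V=9.00V), C2(2μF, Q=0μC, V=0.00V), C3(1μF, Q=15μC, V=15.00V), C4(1μF, Q=6μC, V=6.00V), C5(1μF, Q=0μC, V=0.00V)
Op 1: CLOSE 5-1: Q_total=9.00, C_total=2.00, V=4.50; Q5=4.50, Q1=4.50; dissipated=20.250
Op 2: CLOSE 4-1: Q_total=10.50, C_total=2.00, V=5.25; Q4=5.25, Q1=5.25; dissipated=0.562
Op 3: CLOSE 5-3: Q_total=19.50, C_total=2.00, V=9.75; Q5=9.75, Q3=9.75; dissipated=27.562
Op 4: CLOSE 5-4: Q_total=15.00, C_total=2.00, V=7.50; Q5=7.50, Q4=7.50; dissipated=5.062
Op 5: CLOSE 1-5: Q_total=12.75, C_total=2.00, V=6.38; Q1=6.38, Q5=6.38; dissipated=1.266
Final charges: Q1=6.38, Q2=0.00, Q3=9.75, Q4=7.50, Q5=6.38

Answer: 7.50 μC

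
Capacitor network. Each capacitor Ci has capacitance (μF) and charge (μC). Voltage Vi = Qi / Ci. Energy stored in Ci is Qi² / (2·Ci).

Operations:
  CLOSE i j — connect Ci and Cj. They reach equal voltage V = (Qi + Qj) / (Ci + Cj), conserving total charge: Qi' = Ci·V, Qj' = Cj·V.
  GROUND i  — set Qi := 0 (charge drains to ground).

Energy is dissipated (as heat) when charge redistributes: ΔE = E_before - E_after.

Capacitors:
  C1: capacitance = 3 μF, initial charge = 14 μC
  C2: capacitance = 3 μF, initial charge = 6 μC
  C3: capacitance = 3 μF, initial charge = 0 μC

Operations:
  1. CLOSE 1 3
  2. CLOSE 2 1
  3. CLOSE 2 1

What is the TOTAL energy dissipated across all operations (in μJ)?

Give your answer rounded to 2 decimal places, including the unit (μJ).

Initial: C1(3μF, Q=14μC, V=4.67V), C2(3μF, Q=6μC, V=2.00V), C3(3μF, Q=0μC, V=0.00V)
Op 1: CLOSE 1-3: Q_total=14.00, C_total=6.00, V=2.33; Q1=7.00, Q3=7.00; dissipated=16.333
Op 2: CLOSE 2-1: Q_total=13.00, C_total=6.00, V=2.17; Q2=6.50, Q1=6.50; dissipated=0.083
Op 3: CLOSE 2-1: Q_total=13.00, C_total=6.00, V=2.17; Q2=6.50, Q1=6.50; dissipated=0.000
Total dissipated: 16.417 μJ

Answer: 16.42 μJ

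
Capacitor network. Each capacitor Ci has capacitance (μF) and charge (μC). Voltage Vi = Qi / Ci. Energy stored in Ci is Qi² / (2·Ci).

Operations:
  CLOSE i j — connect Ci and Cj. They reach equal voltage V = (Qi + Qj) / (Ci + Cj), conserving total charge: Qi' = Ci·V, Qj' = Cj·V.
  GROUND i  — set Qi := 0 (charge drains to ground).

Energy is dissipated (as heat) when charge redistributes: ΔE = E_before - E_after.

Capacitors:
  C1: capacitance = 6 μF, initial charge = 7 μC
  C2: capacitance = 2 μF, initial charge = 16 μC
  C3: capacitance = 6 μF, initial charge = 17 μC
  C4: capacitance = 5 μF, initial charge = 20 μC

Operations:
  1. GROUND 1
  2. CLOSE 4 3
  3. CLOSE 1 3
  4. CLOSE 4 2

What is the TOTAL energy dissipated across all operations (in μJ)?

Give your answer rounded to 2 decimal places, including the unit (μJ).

Initial: C1(6μF, Q=7μC, V=1.17V), C2(2μF, Q=16μC, V=8.00V), C3(6μF, Q=17μC, V=2.83V), C4(5μF, Q=20μC, V=4.00V)
Op 1: GROUND 1: Q1=0; energy lost=4.083
Op 2: CLOSE 4-3: Q_total=37.00, C_total=11.00, V=3.36; Q4=16.82, Q3=20.18; dissipated=1.856
Op 3: CLOSE 1-3: Q_total=20.18, C_total=12.00, V=1.68; Q1=10.09, Q3=10.09; dissipated=16.971
Op 4: CLOSE 4-2: Q_total=32.82, C_total=7.00, V=4.69; Q4=23.44, Q2=9.38; dissipated=15.354
Total dissipated: 38.265 μJ

Answer: 38.26 μJ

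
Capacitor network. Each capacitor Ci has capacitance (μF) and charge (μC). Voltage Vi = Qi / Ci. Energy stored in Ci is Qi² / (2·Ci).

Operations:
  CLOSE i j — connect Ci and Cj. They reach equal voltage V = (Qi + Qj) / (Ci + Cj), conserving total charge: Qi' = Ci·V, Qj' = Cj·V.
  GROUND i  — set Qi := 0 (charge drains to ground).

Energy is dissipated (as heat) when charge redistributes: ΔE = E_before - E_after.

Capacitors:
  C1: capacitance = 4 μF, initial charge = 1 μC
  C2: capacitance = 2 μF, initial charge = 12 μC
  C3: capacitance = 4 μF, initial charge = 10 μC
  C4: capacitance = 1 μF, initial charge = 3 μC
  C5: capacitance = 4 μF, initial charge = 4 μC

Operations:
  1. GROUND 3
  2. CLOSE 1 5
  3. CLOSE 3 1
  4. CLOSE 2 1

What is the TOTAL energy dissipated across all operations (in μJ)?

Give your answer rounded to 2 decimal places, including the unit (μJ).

Answer: 35.02 μJ

Derivation:
Initial: C1(4μF, Q=1μC, V=0.25V), C2(2μF, Q=12μC, V=6.00V), C3(4μF, Q=10μC, V=2.50V), C4(1μF, Q=3μC, V=3.00V), C5(4μF, Q=4μC, V=1.00V)
Op 1: GROUND 3: Q3=0; energy lost=12.500
Op 2: CLOSE 1-5: Q_total=5.00, C_total=8.00, V=0.62; Q1=2.50, Q5=2.50; dissipated=0.562
Op 3: CLOSE 3-1: Q_total=2.50, C_total=8.00, V=0.31; Q3=1.25, Q1=1.25; dissipated=0.391
Op 4: CLOSE 2-1: Q_total=13.25, C_total=6.00, V=2.21; Q2=4.42, Q1=8.83; dissipated=21.565
Total dissipated: 35.018 μJ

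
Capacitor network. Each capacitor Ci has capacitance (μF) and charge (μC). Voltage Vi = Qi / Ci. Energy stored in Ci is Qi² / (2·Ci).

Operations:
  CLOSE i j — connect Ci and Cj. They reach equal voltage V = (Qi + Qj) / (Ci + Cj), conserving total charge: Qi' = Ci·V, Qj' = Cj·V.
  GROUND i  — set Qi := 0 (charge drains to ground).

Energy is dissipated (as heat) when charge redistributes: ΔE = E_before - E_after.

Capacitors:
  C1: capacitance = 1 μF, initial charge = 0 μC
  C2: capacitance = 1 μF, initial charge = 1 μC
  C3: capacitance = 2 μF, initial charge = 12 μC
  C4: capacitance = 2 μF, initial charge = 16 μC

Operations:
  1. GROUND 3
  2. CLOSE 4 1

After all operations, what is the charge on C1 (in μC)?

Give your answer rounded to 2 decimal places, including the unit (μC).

Initial: C1(1μF, Q=0μC, V=0.00V), C2(1μF, Q=1μC, V=1.00V), C3(2μF, Q=12μC, V=6.00V), C4(2μF, Q=16μC, V=8.00V)
Op 1: GROUND 3: Q3=0; energy lost=36.000
Op 2: CLOSE 4-1: Q_total=16.00, C_total=3.00, V=5.33; Q4=10.67, Q1=5.33; dissipated=21.333
Final charges: Q1=5.33, Q2=1.00, Q3=0.00, Q4=10.67

Answer: 5.33 μC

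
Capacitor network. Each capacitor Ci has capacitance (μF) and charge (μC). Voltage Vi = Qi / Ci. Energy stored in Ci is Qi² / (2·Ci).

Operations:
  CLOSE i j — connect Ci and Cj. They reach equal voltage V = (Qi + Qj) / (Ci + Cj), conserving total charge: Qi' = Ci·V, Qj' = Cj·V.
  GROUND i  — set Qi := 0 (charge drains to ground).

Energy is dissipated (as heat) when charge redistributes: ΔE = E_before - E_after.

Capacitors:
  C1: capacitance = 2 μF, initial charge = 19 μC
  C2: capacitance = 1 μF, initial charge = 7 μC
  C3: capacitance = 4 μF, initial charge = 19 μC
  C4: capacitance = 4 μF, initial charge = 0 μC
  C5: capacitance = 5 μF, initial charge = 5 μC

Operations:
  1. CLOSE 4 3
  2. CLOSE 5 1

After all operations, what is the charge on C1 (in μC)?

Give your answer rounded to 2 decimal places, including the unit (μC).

Answer: 6.86 μC

Derivation:
Initial: C1(2μF, Q=19μC, V=9.50V), C2(1μF, Q=7μC, V=7.00V), C3(4μF, Q=19μC, V=4.75V), C4(4μF, Q=0μC, V=0.00V), C5(5μF, Q=5μC, V=1.00V)
Op 1: CLOSE 4-3: Q_total=19.00, C_total=8.00, V=2.38; Q4=9.50, Q3=9.50; dissipated=22.562
Op 2: CLOSE 5-1: Q_total=24.00, C_total=7.00, V=3.43; Q5=17.14, Q1=6.86; dissipated=51.607
Final charges: Q1=6.86, Q2=7.00, Q3=9.50, Q4=9.50, Q5=17.14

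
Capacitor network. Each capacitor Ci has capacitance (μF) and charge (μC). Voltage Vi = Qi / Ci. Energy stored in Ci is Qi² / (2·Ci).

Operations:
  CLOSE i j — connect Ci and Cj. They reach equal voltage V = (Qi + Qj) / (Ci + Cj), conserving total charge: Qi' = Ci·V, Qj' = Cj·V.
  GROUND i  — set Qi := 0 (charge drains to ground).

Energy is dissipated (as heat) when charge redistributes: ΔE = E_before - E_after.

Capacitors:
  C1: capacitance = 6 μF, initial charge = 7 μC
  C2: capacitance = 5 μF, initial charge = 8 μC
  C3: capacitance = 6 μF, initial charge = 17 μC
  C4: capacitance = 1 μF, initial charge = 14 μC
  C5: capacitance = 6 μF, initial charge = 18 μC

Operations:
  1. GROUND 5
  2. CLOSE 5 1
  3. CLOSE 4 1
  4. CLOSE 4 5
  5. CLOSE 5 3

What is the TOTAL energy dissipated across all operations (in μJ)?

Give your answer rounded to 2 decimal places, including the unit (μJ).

Initial: C1(6μF, Q=7μC, V=1.17V), C2(5μF, Q=8μC, V=1.60V), C3(6μF, Q=17μC, V=2.83V), C4(1μF, Q=14μC, V=14.00V), C5(6μF, Q=18μC, V=3.00V)
Op 1: GROUND 5: Q5=0; energy lost=27.000
Op 2: CLOSE 5-1: Q_total=7.00, C_total=12.00, V=0.58; Q5=3.50, Q1=3.50; dissipated=2.042
Op 3: CLOSE 4-1: Q_total=17.50, C_total=7.00, V=2.50; Q4=2.50, Q1=15.00; dissipated=77.146
Op 4: CLOSE 4-5: Q_total=6.00, C_total=7.00, V=0.86; Q4=0.86, Q5=5.14; dissipated=1.574
Op 5: CLOSE 5-3: Q_total=22.14, C_total=12.00, V=1.85; Q5=11.07, Q3=11.07; dissipated=5.858
Total dissipated: 113.620 μJ

Answer: 113.62 μJ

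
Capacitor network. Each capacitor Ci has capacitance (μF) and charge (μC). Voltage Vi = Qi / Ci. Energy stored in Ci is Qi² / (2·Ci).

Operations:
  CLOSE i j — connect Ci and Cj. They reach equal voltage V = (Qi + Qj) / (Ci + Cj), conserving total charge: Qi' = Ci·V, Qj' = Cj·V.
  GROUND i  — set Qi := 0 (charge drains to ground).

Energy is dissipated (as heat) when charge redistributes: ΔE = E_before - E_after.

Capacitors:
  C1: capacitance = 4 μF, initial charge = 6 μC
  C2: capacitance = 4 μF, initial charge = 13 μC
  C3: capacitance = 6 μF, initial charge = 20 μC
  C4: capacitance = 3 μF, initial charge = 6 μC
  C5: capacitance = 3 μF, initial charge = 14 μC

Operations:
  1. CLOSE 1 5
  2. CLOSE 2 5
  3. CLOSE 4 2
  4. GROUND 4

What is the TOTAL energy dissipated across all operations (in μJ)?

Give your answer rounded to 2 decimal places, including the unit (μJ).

Answer: 20.01 μJ

Derivation:
Initial: C1(4μF, Q=6μC, V=1.50V), C2(4μF, Q=13μC, V=3.25V), C3(6μF, Q=20μC, V=3.33V), C4(3μF, Q=6μC, V=2.00V), C5(3μF, Q=14μC, V=4.67V)
Op 1: CLOSE 1-5: Q_total=20.00, C_total=7.00, V=2.86; Q1=11.43, Q5=8.57; dissipated=8.595
Op 2: CLOSE 2-5: Q_total=21.57, C_total=7.00, V=3.08; Q2=12.33, Q5=9.24; dissipated=0.132
Op 3: CLOSE 4-2: Q_total=18.33, C_total=7.00, V=2.62; Q4=7.85, Q2=10.47; dissipated=1.003
Op 4: GROUND 4: Q4=0; energy lost=10.281
Total dissipated: 20.012 μJ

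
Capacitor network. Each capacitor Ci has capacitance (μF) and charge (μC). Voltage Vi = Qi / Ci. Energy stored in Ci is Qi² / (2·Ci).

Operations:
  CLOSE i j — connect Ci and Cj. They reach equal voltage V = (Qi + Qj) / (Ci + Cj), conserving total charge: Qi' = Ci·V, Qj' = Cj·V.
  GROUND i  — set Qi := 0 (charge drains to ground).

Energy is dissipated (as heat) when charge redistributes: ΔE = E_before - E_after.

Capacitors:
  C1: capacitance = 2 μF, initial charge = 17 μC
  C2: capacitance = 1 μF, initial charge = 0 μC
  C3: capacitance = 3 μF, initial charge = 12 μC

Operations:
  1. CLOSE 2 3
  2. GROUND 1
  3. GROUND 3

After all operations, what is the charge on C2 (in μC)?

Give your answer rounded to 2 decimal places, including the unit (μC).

Answer: 3.00 μC

Derivation:
Initial: C1(2μF, Q=17μC, V=8.50V), C2(1μF, Q=0μC, V=0.00V), C3(3μF, Q=12μC, V=4.00V)
Op 1: CLOSE 2-3: Q_total=12.00, C_total=4.00, V=3.00; Q2=3.00, Q3=9.00; dissipated=6.000
Op 2: GROUND 1: Q1=0; energy lost=72.250
Op 3: GROUND 3: Q3=0; energy lost=13.500
Final charges: Q1=0.00, Q2=3.00, Q3=0.00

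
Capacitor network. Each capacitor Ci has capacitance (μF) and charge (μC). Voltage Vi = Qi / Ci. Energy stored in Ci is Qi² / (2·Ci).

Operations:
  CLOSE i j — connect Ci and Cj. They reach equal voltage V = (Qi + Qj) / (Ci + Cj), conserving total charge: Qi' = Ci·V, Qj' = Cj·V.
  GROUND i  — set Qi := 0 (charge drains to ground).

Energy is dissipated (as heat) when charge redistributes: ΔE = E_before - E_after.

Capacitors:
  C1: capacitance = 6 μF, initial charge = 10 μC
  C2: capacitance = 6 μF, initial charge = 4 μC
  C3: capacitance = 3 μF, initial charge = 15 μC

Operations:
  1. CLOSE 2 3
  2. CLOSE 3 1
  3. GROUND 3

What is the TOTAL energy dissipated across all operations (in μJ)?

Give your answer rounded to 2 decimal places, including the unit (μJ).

Answer: 23.92 μJ

Derivation:
Initial: C1(6μF, Q=10μC, V=1.67V), C2(6μF, Q=4μC, V=0.67V), C3(3μF, Q=15μC, V=5.00V)
Op 1: CLOSE 2-3: Q_total=19.00, C_total=9.00, V=2.11; Q2=12.67, Q3=6.33; dissipated=18.778
Op 2: CLOSE 3-1: Q_total=16.33, C_total=9.00, V=1.81; Q3=5.44, Q1=10.89; dissipated=0.198
Op 3: GROUND 3: Q3=0; energy lost=4.940
Total dissipated: 23.916 μJ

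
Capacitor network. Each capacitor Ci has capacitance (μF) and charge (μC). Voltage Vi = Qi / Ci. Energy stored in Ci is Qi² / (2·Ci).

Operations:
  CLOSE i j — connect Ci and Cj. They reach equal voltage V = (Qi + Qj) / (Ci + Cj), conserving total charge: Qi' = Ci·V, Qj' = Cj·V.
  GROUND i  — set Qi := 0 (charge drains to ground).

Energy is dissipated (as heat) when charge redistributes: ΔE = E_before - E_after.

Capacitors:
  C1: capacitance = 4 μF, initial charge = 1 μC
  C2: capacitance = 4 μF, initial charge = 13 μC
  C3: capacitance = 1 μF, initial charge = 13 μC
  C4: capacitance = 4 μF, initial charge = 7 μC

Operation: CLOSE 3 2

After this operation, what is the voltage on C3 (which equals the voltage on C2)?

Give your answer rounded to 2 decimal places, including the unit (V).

Initial: C1(4μF, Q=1μC, V=0.25V), C2(4μF, Q=13μC, V=3.25V), C3(1μF, Q=13μC, V=13.00V), C4(4μF, Q=7μC, V=1.75V)
Op 1: CLOSE 3-2: Q_total=26.00, C_total=5.00, V=5.20; Q3=5.20, Q2=20.80; dissipated=38.025

Answer: 5.20 V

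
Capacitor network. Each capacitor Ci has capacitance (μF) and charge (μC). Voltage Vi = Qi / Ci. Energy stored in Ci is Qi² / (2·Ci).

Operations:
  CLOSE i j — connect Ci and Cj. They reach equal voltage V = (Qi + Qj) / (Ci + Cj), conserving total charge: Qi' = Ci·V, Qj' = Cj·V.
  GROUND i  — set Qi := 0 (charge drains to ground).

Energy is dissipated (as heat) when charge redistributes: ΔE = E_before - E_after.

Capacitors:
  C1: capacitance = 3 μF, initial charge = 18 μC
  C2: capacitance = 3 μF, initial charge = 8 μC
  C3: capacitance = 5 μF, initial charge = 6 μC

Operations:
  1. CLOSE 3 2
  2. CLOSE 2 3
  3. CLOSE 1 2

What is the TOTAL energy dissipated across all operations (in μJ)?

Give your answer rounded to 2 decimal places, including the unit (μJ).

Answer: 15.56 μJ

Derivation:
Initial: C1(3μF, Q=18μC, V=6.00V), C2(3μF, Q=8μC, V=2.67V), C3(5μF, Q=6μC, V=1.20V)
Op 1: CLOSE 3-2: Q_total=14.00, C_total=8.00, V=1.75; Q3=8.75, Q2=5.25; dissipated=2.017
Op 2: CLOSE 2-3: Q_total=14.00, C_total=8.00, V=1.75; Q2=5.25, Q3=8.75; dissipated=0.000
Op 3: CLOSE 1-2: Q_total=23.25, C_total=6.00, V=3.88; Q1=11.62, Q2=11.62; dissipated=13.547
Total dissipated: 15.564 μJ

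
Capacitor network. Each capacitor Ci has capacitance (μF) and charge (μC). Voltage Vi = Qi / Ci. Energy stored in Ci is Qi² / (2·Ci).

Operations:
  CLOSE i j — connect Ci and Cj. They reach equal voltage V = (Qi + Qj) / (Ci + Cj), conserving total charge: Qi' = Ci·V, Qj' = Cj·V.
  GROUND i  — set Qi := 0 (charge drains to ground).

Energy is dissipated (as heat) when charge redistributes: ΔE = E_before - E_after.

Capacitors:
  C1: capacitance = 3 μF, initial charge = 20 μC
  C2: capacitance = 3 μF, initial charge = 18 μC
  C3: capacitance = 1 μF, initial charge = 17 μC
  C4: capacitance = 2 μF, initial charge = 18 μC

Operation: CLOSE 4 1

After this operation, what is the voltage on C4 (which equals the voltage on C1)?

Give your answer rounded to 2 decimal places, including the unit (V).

Initial: C1(3μF, Q=20μC, V=6.67V), C2(3μF, Q=18μC, V=6.00V), C3(1μF, Q=17μC, V=17.00V), C4(2μF, Q=18μC, V=9.00V)
Op 1: CLOSE 4-1: Q_total=38.00, C_total=5.00, V=7.60; Q4=15.20, Q1=22.80; dissipated=3.267

Answer: 7.60 V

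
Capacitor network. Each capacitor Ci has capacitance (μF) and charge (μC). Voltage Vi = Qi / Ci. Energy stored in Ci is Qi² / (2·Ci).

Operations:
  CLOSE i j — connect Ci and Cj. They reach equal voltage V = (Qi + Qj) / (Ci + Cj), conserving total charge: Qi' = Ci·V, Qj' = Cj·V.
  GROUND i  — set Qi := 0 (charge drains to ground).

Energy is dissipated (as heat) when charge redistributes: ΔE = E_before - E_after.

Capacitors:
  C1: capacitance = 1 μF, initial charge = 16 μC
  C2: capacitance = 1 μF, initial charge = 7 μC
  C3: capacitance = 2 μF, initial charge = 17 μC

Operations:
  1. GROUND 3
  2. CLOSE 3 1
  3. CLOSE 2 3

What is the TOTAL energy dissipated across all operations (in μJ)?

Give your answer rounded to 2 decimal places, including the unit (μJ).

Initial: C1(1μF, Q=16μC, V=16.00V), C2(1μF, Q=7μC, V=7.00V), C3(2μF, Q=17μC, V=8.50V)
Op 1: GROUND 3: Q3=0; energy lost=72.250
Op 2: CLOSE 3-1: Q_total=16.00, C_total=3.00, V=5.33; Q3=10.67, Q1=5.33; dissipated=85.333
Op 3: CLOSE 2-3: Q_total=17.67, C_total=3.00, V=5.89; Q2=5.89, Q3=11.78; dissipated=0.926
Total dissipated: 158.509 μJ

Answer: 158.51 μJ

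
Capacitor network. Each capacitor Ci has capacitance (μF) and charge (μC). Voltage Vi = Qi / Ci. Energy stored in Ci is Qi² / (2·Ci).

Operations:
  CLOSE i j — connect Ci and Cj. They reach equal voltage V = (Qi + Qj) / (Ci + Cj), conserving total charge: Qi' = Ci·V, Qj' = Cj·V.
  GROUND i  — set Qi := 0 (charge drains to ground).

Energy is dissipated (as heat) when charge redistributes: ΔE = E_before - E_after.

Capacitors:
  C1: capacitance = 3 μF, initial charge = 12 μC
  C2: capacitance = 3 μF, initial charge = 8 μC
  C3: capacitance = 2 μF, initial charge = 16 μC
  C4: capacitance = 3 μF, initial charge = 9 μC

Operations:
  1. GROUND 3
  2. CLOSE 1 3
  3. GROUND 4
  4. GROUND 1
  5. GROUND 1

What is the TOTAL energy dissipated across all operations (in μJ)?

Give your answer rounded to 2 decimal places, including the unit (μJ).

Answer: 95.74 μJ

Derivation:
Initial: C1(3μF, Q=12μC, V=4.00V), C2(3μF, Q=8μC, V=2.67V), C3(2μF, Q=16μC, V=8.00V), C4(3μF, Q=9μC, V=3.00V)
Op 1: GROUND 3: Q3=0; energy lost=64.000
Op 2: CLOSE 1-3: Q_total=12.00, C_total=5.00, V=2.40; Q1=7.20, Q3=4.80; dissipated=9.600
Op 3: GROUND 4: Q4=0; energy lost=13.500
Op 4: GROUND 1: Q1=0; energy lost=8.640
Op 5: GROUND 1: Q1=0; energy lost=0.000
Total dissipated: 95.740 μJ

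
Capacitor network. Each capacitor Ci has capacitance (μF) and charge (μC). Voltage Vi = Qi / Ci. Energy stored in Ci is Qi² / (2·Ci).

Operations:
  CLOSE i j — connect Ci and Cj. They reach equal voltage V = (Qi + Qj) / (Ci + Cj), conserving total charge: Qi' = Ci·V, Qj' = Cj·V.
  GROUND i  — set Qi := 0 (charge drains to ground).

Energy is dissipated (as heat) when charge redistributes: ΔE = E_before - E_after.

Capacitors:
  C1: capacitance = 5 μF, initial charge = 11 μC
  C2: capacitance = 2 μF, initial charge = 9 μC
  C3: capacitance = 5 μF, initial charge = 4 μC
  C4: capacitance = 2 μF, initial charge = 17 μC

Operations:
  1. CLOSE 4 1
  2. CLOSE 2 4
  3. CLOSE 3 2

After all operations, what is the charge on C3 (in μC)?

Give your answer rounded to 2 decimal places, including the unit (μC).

Answer: 8.93 μC

Derivation:
Initial: C1(5μF, Q=11μC, V=2.20V), C2(2μF, Q=9μC, V=4.50V), C3(5μF, Q=4μC, V=0.80V), C4(2μF, Q=17μC, V=8.50V)
Op 1: CLOSE 4-1: Q_total=28.00, C_total=7.00, V=4.00; Q4=8.00, Q1=20.00; dissipated=28.350
Op 2: CLOSE 2-4: Q_total=17.00, C_total=4.00, V=4.25; Q2=8.50, Q4=8.50; dissipated=0.125
Op 3: CLOSE 3-2: Q_total=12.50, C_total=7.00, V=1.79; Q3=8.93, Q2=3.57; dissipated=8.502
Final charges: Q1=20.00, Q2=3.57, Q3=8.93, Q4=8.50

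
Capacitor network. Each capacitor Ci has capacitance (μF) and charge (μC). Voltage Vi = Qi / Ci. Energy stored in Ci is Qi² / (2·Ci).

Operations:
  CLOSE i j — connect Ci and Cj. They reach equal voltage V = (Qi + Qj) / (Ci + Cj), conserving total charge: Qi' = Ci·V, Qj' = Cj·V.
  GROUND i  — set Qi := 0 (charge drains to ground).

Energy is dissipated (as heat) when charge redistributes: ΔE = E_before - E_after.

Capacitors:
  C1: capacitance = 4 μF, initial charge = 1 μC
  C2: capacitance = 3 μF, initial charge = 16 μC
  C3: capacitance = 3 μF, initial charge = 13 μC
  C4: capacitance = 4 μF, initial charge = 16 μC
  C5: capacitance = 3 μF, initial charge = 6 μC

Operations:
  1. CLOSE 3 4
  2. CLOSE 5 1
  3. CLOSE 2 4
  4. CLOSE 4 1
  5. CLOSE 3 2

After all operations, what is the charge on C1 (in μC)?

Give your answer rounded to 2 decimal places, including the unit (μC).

Answer: 11.31 μC

Derivation:
Initial: C1(4μF, Q=1μC, V=0.25V), C2(3μF, Q=16μC, V=5.33V), C3(3μF, Q=13μC, V=4.33V), C4(4μF, Q=16μC, V=4.00V), C5(3μF, Q=6μC, V=2.00V)
Op 1: CLOSE 3-4: Q_total=29.00, C_total=7.00, V=4.14; Q3=12.43, Q4=16.57; dissipated=0.095
Op 2: CLOSE 5-1: Q_total=7.00, C_total=7.00, V=1.00; Q5=3.00, Q1=4.00; dissipated=2.625
Op 3: CLOSE 2-4: Q_total=32.57, C_total=7.00, V=4.65; Q2=13.96, Q4=18.61; dissipated=1.215
Op 4: CLOSE 4-1: Q_total=22.61, C_total=8.00, V=2.83; Q4=11.31, Q1=11.31; dissipated=13.345
Op 5: CLOSE 3-2: Q_total=26.39, C_total=6.00, V=4.40; Q3=13.19, Q2=13.19; dissipated=0.195
Final charges: Q1=11.31, Q2=13.19, Q3=13.19, Q4=11.31, Q5=3.00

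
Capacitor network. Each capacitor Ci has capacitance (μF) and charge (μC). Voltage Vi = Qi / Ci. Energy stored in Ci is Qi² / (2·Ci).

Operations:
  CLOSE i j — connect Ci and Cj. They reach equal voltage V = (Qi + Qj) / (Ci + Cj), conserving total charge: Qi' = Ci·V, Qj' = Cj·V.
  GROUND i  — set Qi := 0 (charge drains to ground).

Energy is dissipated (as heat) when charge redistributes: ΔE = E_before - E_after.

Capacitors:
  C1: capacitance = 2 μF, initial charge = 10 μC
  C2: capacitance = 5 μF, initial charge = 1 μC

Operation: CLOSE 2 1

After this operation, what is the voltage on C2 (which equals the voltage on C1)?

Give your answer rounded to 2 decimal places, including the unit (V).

Initial: C1(2μF, Q=10μC, V=5.00V), C2(5μF, Q=1μC, V=0.20V)
Op 1: CLOSE 2-1: Q_total=11.00, C_total=7.00, V=1.57; Q2=7.86, Q1=3.14; dissipated=16.457

Answer: 1.57 V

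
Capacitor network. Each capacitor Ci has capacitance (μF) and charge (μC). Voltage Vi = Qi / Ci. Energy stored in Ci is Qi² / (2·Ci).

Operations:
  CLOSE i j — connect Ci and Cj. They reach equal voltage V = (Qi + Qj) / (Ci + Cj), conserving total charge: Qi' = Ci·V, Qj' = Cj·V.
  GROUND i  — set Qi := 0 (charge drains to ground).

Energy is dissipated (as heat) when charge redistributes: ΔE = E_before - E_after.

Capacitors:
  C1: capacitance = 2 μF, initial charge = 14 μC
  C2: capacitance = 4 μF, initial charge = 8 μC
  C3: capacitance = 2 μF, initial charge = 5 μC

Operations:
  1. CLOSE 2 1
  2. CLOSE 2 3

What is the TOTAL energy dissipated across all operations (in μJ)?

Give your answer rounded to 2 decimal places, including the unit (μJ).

Answer: 17.57 μJ

Derivation:
Initial: C1(2μF, Q=14μC, V=7.00V), C2(4μF, Q=8μC, V=2.00V), C3(2μF, Q=5μC, V=2.50V)
Op 1: CLOSE 2-1: Q_total=22.00, C_total=6.00, V=3.67; Q2=14.67, Q1=7.33; dissipated=16.667
Op 2: CLOSE 2-3: Q_total=19.67, C_total=6.00, V=3.28; Q2=13.11, Q3=6.56; dissipated=0.907
Total dissipated: 17.574 μJ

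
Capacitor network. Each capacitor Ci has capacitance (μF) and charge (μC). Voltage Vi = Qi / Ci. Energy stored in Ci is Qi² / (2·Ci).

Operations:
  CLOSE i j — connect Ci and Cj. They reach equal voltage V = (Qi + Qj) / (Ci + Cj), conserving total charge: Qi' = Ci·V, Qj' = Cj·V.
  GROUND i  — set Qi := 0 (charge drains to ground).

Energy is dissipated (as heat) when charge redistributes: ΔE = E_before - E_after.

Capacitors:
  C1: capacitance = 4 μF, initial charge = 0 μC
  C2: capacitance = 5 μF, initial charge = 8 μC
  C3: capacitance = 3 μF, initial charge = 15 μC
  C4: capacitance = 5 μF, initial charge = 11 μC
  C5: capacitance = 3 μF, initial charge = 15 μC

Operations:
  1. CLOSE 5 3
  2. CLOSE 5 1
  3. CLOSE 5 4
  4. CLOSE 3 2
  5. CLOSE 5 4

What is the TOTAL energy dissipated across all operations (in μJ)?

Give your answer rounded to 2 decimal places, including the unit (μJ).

Answer: 32.27 μJ

Derivation:
Initial: C1(4μF, Q=0μC, V=0.00V), C2(5μF, Q=8μC, V=1.60V), C3(3μF, Q=15μC, V=5.00V), C4(5μF, Q=11μC, V=2.20V), C5(3μF, Q=15μC, V=5.00V)
Op 1: CLOSE 5-3: Q_total=30.00, C_total=6.00, V=5.00; Q5=15.00, Q3=15.00; dissipated=0.000
Op 2: CLOSE 5-1: Q_total=15.00, C_total=7.00, V=2.14; Q5=6.43, Q1=8.57; dissipated=21.429
Op 3: CLOSE 5-4: Q_total=17.43, C_total=8.00, V=2.18; Q5=6.54, Q4=10.89; dissipated=0.003
Op 4: CLOSE 3-2: Q_total=23.00, C_total=8.00, V=2.88; Q3=8.62, Q2=14.38; dissipated=10.838
Op 5: CLOSE 5-4: Q_total=17.43, C_total=8.00, V=2.18; Q5=6.54, Q4=10.89; dissipated=0.000
Total dissipated: 32.269 μJ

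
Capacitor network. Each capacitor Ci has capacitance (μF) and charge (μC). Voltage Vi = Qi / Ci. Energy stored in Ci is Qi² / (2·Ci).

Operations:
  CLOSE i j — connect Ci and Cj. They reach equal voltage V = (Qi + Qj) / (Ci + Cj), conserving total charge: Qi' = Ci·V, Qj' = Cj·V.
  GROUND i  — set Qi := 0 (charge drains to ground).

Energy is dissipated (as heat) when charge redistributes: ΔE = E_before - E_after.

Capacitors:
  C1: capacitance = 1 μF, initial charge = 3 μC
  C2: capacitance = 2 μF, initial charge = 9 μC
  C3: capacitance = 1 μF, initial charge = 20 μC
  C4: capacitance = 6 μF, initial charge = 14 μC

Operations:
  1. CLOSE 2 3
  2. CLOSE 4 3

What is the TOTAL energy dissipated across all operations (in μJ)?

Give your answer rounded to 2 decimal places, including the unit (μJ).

Answer: 103.13 μJ

Derivation:
Initial: C1(1μF, Q=3μC, V=3.00V), C2(2μF, Q=9μC, V=4.50V), C3(1μF, Q=20μC, V=20.00V), C4(6μF, Q=14μC, V=2.33V)
Op 1: CLOSE 2-3: Q_total=29.00, C_total=3.00, V=9.67; Q2=19.33, Q3=9.67; dissipated=80.083
Op 2: CLOSE 4-3: Q_total=23.67, C_total=7.00, V=3.38; Q4=20.29, Q3=3.38; dissipated=23.048
Total dissipated: 103.131 μJ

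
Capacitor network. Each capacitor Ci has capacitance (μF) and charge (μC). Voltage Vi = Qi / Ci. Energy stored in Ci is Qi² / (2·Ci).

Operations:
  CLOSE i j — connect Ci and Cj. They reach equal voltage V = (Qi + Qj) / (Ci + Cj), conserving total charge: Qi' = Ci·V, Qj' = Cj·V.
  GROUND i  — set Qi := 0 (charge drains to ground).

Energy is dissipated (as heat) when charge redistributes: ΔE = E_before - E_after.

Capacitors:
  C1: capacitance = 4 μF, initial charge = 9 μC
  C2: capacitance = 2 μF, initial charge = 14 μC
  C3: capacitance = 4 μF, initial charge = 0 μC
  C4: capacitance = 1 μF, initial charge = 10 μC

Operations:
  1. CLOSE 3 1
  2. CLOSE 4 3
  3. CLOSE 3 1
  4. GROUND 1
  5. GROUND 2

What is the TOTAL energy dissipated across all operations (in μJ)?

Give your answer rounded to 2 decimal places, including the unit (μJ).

Answer: 96.82 μJ

Derivation:
Initial: C1(4μF, Q=9μC, V=2.25V), C2(2μF, Q=14μC, V=7.00V), C3(4μF, Q=0μC, V=0.00V), C4(1μF, Q=10μC, V=10.00V)
Op 1: CLOSE 3-1: Q_total=9.00, C_total=8.00, V=1.12; Q3=4.50, Q1=4.50; dissipated=5.062
Op 2: CLOSE 4-3: Q_total=14.50, C_total=5.00, V=2.90; Q4=2.90, Q3=11.60; dissipated=31.506
Op 3: CLOSE 3-1: Q_total=16.10, C_total=8.00, V=2.01; Q3=8.05, Q1=8.05; dissipated=3.151
Op 4: GROUND 1: Q1=0; energy lost=8.100
Op 5: GROUND 2: Q2=0; energy lost=49.000
Total dissipated: 96.820 μJ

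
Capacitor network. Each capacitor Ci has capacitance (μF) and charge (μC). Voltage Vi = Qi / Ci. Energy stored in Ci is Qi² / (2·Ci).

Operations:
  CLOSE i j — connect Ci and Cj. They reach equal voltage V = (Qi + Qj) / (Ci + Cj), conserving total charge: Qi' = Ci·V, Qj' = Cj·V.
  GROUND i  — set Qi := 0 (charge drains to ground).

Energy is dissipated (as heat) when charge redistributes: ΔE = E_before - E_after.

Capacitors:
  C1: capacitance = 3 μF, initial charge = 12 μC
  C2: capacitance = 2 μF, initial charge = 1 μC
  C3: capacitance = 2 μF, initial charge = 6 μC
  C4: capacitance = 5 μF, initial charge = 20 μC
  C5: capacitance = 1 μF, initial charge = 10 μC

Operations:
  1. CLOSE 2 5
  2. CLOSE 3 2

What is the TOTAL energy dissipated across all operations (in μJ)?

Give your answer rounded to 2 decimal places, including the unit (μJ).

Initial: C1(3μF, Q=12μC, V=4.00V), C2(2μF, Q=1μC, V=0.50V), C3(2μF, Q=6μC, V=3.00V), C4(5μF, Q=20μC, V=4.00V), C5(1μF, Q=10μC, V=10.00V)
Op 1: CLOSE 2-5: Q_total=11.00, C_total=3.00, V=3.67; Q2=7.33, Q5=3.67; dissipated=30.083
Op 2: CLOSE 3-2: Q_total=13.33, C_total=4.00, V=3.33; Q3=6.67, Q2=6.67; dissipated=0.222
Total dissipated: 30.306 μJ

Answer: 30.31 μJ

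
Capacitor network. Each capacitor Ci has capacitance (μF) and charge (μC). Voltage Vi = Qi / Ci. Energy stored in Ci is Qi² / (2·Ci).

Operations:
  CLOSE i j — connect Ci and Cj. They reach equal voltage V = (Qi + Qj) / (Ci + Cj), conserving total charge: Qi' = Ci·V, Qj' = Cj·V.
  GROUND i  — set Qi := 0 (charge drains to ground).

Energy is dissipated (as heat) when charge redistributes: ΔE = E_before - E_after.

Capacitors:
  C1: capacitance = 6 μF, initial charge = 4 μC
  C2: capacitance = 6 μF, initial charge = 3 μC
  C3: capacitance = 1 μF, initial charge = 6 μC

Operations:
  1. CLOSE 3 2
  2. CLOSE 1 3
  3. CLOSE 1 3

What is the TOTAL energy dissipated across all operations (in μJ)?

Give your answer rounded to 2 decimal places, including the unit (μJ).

Answer: 13.13 μJ

Derivation:
Initial: C1(6μF, Q=4μC, V=0.67V), C2(6μF, Q=3μC, V=0.50V), C3(1μF, Q=6μC, V=6.00V)
Op 1: CLOSE 3-2: Q_total=9.00, C_total=7.00, V=1.29; Q3=1.29, Q2=7.71; dissipated=12.964
Op 2: CLOSE 1-3: Q_total=5.29, C_total=7.00, V=0.76; Q1=4.53, Q3=0.76; dissipated=0.164
Op 3: CLOSE 1-3: Q_total=5.29, C_total=7.00, V=0.76; Q1=4.53, Q3=0.76; dissipated=0.000
Total dissipated: 13.129 μJ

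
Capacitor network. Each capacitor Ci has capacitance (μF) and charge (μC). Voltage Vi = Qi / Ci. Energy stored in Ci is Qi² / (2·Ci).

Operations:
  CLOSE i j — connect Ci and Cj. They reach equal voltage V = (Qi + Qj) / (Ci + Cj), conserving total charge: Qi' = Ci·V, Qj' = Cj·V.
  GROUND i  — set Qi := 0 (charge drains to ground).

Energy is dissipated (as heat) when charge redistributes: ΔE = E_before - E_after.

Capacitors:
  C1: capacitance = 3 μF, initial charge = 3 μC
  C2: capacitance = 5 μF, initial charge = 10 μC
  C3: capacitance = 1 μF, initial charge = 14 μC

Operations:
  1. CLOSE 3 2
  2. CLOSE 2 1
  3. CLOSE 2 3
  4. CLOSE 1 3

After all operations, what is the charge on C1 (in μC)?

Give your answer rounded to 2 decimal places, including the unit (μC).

Initial: C1(3μF, Q=3μC, V=1.00V), C2(5μF, Q=10μC, V=2.00V), C3(1μF, Q=14μC, V=14.00V)
Op 1: CLOSE 3-2: Q_total=24.00, C_total=6.00, V=4.00; Q3=4.00, Q2=20.00; dissipated=60.000
Op 2: CLOSE 2-1: Q_total=23.00, C_total=8.00, V=2.88; Q2=14.38, Q1=8.62; dissipated=8.438
Op 3: CLOSE 2-3: Q_total=18.38, C_total=6.00, V=3.06; Q2=15.31, Q3=3.06; dissipated=0.527
Op 4: CLOSE 1-3: Q_total=11.69, C_total=4.00, V=2.92; Q1=8.77, Q3=2.92; dissipated=0.013
Final charges: Q1=8.77, Q2=15.31, Q3=2.92

Answer: 8.77 μC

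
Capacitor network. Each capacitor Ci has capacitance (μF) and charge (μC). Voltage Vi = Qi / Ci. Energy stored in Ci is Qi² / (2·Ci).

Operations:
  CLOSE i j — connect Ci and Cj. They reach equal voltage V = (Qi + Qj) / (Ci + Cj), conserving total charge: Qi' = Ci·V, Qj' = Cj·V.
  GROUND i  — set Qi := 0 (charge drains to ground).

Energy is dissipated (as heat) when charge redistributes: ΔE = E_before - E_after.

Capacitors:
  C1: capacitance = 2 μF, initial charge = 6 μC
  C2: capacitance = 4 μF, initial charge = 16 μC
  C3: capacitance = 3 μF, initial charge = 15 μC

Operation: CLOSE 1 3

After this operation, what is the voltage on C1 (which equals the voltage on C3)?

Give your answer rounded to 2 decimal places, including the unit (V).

Initial: C1(2μF, Q=6μC, V=3.00V), C2(4μF, Q=16μC, V=4.00V), C3(3μF, Q=15μC, V=5.00V)
Op 1: CLOSE 1-3: Q_total=21.00, C_total=5.00, V=4.20; Q1=8.40, Q3=12.60; dissipated=2.400

Answer: 4.20 V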